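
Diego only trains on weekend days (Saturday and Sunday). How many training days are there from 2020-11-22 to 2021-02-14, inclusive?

2020-11-22 is a Sunday.
From 2020-11-22 to 2021-02-14 is 85 days inclusive.
85 = 7 × 12 + 1, so there are 12 full weeks plus 1 extra day.
Each full week contributes 2 weekend days (Sat, Sun): 12 × 2 = 24.
The 1 extra day is Sun — 1 of them qualifies.
Total: 24 + 1 = 25.

25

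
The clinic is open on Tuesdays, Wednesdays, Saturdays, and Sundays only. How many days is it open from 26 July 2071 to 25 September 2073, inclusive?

453

26 July 2071 is a Sunday.
That's 793 days from start to end, counting both.
793 = 7 × 113 + 2, so there are 113 full weeks plus 2 extra days.
Each full week contributes 4 days from the set (Tue, Wed, Sat, Sun): 113 × 4 = 452.
The 2 extra days are Sunday, Monday — 1 of them qualifies.
Total: 452 + 1 = 453.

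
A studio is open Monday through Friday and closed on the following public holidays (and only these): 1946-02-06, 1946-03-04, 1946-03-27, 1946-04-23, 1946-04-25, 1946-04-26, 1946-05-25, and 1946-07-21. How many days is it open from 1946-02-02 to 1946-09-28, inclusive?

164

1946-02-02 is a Saturday.
From 1946-02-02 to 1946-09-28 is 239 days inclusive.
239 = 7 × 34 + 1, so there are 34 full weeks plus 1 extra day.
Each full week contributes 5 weekdays (Mon–Fri): 34 × 5 = 170.
The 1 extra day is Sat — none qualify.
Total: 170 + 0 = 170.
Holidays: 1946-02-06 (Wed); 1946-03-04 (Mon); 1946-03-27 (Wed); 1946-04-23 (Tue); 1946-04-25 (Thu); 1946-04-26 (Fri); 1946-05-25 (Sat); 1946-07-21 (Sun).
6 of the 8 holidays fall on weekdays; the rest are weekends and were already excluded.
Business days: 170 − 6 = 164.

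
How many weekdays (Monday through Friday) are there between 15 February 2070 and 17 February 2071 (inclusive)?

262 weekdays

15 February 2070 is a Saturday.
That's 368 days from start to end, counting both.
368 = 7 × 52 + 4, so there are 52 full weeks plus 4 extra days.
Each full week contributes 5 weekdays (Mon–Fri): 52 × 5 = 260.
The 4 extra days are Sat, Sun, Mon, Tue — 2 of them qualify.
Total: 260 + 2 = 262.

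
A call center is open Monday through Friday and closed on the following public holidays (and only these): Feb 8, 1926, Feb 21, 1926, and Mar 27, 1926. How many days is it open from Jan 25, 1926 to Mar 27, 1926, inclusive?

Jan 25, 1926 is a Monday.
That's 62 days from start to end, counting both.
62 = 7 × 8 + 6, so there are 8 full weeks plus 6 extra days.
Each full week contributes 5 weekdays (Mon–Fri): 8 × 5 = 40.
The 6 extra days are Mon, Tue, Wed, Thu, Fri, Sat — 5 of them qualify.
Total: 40 + 5 = 45.
Holidays: Feb 8, 1926 (Mon); Feb 21, 1926 (Sun); Mar 27, 1926 (Sat).
1 of the 3 holidays fall on weekdays; the rest are weekends and were already excluded.
Business days: 45 − 1 = 44.

44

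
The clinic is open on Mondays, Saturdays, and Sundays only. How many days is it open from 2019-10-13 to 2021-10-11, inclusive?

314

2019-10-13 is a Sunday.
That's 730 days from start to end, counting both.
730 = 7 × 104 + 2, so there are 104 full weeks plus 2 extra days.
Each full week contributes 3 days from the set (Mon, Sat, Sun): 104 × 3 = 312.
The 2 extra days are Sunday, Monday — 2 of them qualify.
Total: 312 + 2 = 314.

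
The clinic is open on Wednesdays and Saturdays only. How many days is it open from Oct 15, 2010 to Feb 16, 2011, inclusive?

Oct 15, 2010 is a Friday.
The range spans 125 days (inclusive of both endpoints).
125 = 7 × 17 + 6, so there are 17 full weeks plus 6 extra days.
Each full week contributes 2 days from the set (Wed, Sat): 17 × 2 = 34.
The 6 extra days are Fri, Sat, Sun, Mon, Tue, Wed — 2 of them qualify.
Total: 34 + 2 = 36.

36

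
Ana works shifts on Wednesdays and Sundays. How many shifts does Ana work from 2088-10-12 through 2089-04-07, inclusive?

51

2088-10-12 is a Tuesday.
From 2088-10-12 to 2089-04-07 is 178 days inclusive.
178 = 7 × 25 + 3, so there are 25 full weeks plus 3 extra days.
Each full week contributes 2 days from the set (Wed, Sun): 25 × 2 = 50.
The 3 extra days are Tue, Wed, Thu — 1 of them qualifies.
Total: 50 + 1 = 51.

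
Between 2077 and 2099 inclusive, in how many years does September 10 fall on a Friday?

Day of week of September 10 in each year:
2077: Fri ✓, 2078: Sat, 2079: Sun, 2080: Tue, 2081: Wed, 2082: Thu, 2083: Fri ✓, 2084: Sun, 2085: Mon, 2086: Tue, 2087: Wed, 2088: Fri ✓, 2089: Sat, 2090: Sun, 2091: Mon, 2092: Wed, 2093: Thu, 2094: Fri ✓, 2095: Sat, 2096: Mon, 2097: Tue, 2098: Wed, 2099: Thu
Fridays: 2077, 2083, 2088, 2094.

4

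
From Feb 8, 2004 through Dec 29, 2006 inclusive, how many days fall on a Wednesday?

151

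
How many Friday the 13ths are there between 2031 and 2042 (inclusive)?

20

Friday-the-13ths by year:
2031: Jun
2032: Feb, Aug
2033: May
2034: Jan, Oct
2035: Apr, Jul
2036: Jun
2037: Feb, Mar, Nov
2038: Aug
2039: May
2040: Jan, Apr, Jul
2041: Sep, Dec
2042: Jun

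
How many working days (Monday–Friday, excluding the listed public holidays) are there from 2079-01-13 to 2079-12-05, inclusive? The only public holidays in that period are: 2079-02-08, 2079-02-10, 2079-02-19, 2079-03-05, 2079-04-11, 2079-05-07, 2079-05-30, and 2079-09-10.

2079-01-13 is a Friday.
That's 327 days from start to end, counting both.
327 = 7 × 46 + 5, so there are 46 full weeks plus 5 extra days.
Each full week contributes 5 weekdays (Mon–Fri): 46 × 5 = 230.
The 5 extra days are Fri, Sat, Sun, Mon, Tue — 3 of them qualify.
Total: 230 + 3 = 233.
Holidays: 2079-02-08 (Wed); 2079-02-10 (Fri); 2079-02-19 (Sun); 2079-03-05 (Sun); 2079-04-11 (Tue); 2079-05-07 (Sun); 2079-05-30 (Tue); 2079-09-10 (Sun).
4 of the 8 holidays fall on weekdays; the rest are weekends and were already excluded.
Business days: 233 − 4 = 229.

229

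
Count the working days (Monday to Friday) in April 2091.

21 weekdays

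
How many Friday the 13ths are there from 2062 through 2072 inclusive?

Friday-the-13ths by year:
2062: Jan, Oct
2063: Apr, Jul
2064: Jun
2065: Feb, Mar, Nov
2066: Aug
2067: May
2068: Jan, Apr, Jul
2069: Sep, Dec
2070: Jun
2071: Feb, Mar, Nov
2072: May

20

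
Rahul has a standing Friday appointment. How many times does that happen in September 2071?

2071-09-01 is a Tuesday.
From 2071-09-01 to 2071-09-30 is 30 days inclusive.
30 = 7 × 4 + 2, so there are 4 full weeks plus 2 extra days.
Each full week contributes one Friday: 4 so far.
The 2 extra days are Tuesday, Wednesday — none qualify.
Total: 4 + 0 = 4.

4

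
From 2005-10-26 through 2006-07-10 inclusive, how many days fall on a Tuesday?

2005-10-26 is a Wednesday.
From 2005-10-26 to 2006-07-10 is 258 days inclusive.
258 = 7 × 36 + 6, so there are 36 full weeks plus 6 extra days.
Each full week contributes one Tuesday: 36 so far.
The 6 extra days are Wednesday, Thursday, Friday, Saturday, Sunday, Monday — none qualify.
Total: 36 + 0 = 36.

36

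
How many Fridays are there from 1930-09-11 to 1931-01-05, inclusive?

1930-09-11 is a Thursday.
From 1930-09-11 to 1931-01-05 is 117 days inclusive.
117 = 7 × 16 + 5, so there are 16 full weeks plus 5 extra days.
Each full week contributes one Friday: 16 so far.
The 5 extra days are Thursday, Friday, Saturday, Sunday, Monday — 1 of them qualifies.
Total: 16 + 1 = 17.

17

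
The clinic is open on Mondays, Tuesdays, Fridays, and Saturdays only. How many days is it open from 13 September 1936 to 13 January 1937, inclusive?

13 September 1936 is a Sunday.
That's 123 days from start to end, counting both.
123 = 7 × 17 + 4, so there are 17 full weeks plus 4 extra days.
Each full week contributes 4 days from the set (Mon, Tue, Fri, Sat): 17 × 4 = 68.
The 4 extra days are Sunday, Monday, Tuesday, Wednesday — 2 of them qualify.
Total: 68 + 2 = 70.

70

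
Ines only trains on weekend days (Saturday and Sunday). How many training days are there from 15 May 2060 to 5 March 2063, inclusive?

294

15 May 2060 is a Saturday.
From 15 May 2060 to 5 March 2063 is 1025 days inclusive.
1025 = 7 × 146 + 3, so there are 146 full weeks plus 3 extra days.
Each full week contributes 2 weekend days (Sat, Sun): 146 × 2 = 292.
The 3 extra days are Saturday, Sunday, Monday — 2 of them qualify.
Total: 292 + 2 = 294.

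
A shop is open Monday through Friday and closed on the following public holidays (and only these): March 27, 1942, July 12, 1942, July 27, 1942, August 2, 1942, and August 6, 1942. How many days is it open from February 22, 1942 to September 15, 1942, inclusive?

144 business days

February 22, 1942 is a Sunday.
That's 206 days from start to end, counting both.
206 = 7 × 29 + 3, so there are 29 full weeks plus 3 extra days.
Each full week contributes 5 weekdays (Mon–Fri): 29 × 5 = 145.
The 3 extra days are Sunday, Monday, Tuesday — 2 of them qualify.
Total: 145 + 2 = 147.
Holidays: March 27, 1942 (Fri); July 12, 1942 (Sun); July 27, 1942 (Mon); August 2, 1942 (Sun); August 6, 1942 (Thu).
3 of the 5 holidays fall on weekdays; the rest are weekends and were already excluded.
Business days: 147 − 3 = 144.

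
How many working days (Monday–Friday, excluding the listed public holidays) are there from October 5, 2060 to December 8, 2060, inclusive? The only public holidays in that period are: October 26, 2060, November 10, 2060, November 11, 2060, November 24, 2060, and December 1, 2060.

October 5, 2060 is a Tuesday.
That's 65 days from start to end, counting both.
65 = 7 × 9 + 2, so there are 9 full weeks plus 2 extra days.
Each full week contributes 5 weekdays (Mon–Fri): 9 × 5 = 45.
The 2 extra days are Tue, Wed — 2 of them qualify.
Total: 45 + 2 = 47.
Holidays: October 26, 2060 (Tue); November 10, 2060 (Wed); November 11, 2060 (Thu); November 24, 2060 (Wed); December 1, 2060 (Wed).
All 5 holidays fall on weekdays, so subtract 5.
Business days: 47 − 5 = 42.

42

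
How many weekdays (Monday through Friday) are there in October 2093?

22

2093-10-01 is a Thursday.
From 2093-10-01 to 2093-10-31 is 31 days inclusive.
31 = 7 × 4 + 3, so there are 4 full weeks plus 3 extra days.
Each full week contributes 5 weekdays (Mon–Fri): 4 × 5 = 20.
The 3 extra days are Thursday, Friday, Saturday — 2 of them qualify.
Total: 20 + 2 = 22.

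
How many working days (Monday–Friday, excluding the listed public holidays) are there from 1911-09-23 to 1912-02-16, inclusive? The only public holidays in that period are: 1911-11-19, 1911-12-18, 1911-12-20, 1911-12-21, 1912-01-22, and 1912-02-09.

1911-09-23 is a Saturday.
That's 147 days from start to end, counting both.
147 = 7 × 21, so the span is exactly 21 full weeks.
Each full week contributes 5 weekdays (Mon–Fri): 21 × 5 = 105.
Total: 105.
Holidays: 1911-11-19 (Sun); 1911-12-18 (Mon); 1911-12-20 (Wed); 1911-12-21 (Thu); 1912-01-22 (Mon); 1912-02-09 (Fri).
5 of the 6 holidays fall on weekdays; the rest are weekends and were already excluded.
Business days: 105 − 5 = 100.

100 working days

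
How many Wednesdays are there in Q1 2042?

1 January 2042 is a Wednesday.
That's 90 days from start to end, counting both.
90 = 7 × 12 + 6, so there are 12 full weeks plus 6 extra days.
Each full week contributes one Wednesday: 12 so far.
The 6 extra days are Wed, Thu, Fri, Sat, Sun, Mon — 1 of them qualifies.
Total: 12 + 1 = 13.

13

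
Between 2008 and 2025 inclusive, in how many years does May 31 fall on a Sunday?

Day of week of May 31 in each year:
2008: Sat, 2009: Sun ✓, 2010: Mon, 2011: Tue, 2012: Thu, 2013: Fri, 2014: Sat, 2015: Sun ✓, 2016: Tue, 2017: Wed, 2018: Thu, 2019: Fri, 2020: Sun ✓, 2021: Mon, 2022: Tue, 2023: Wed, 2024: Fri, 2025: Sat
Sundays: 2009, 2015, 2020.

3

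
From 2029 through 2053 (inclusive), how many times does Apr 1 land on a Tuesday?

Day of week of April 1 in each year:
2029: Sun, 2030: Mon, 2031: Tue ✓, 2032: Thu, 2033: Fri, 2034: Sat, 2035: Sun, 2036: Tue ✓, 2037: Wed, 2038: Thu, 2039: Fri, 2040: Sun, 2041: Mon, 2042: Tue ✓, 2043: Wed, 2044: Fri, 2045: Sat, 2046: Sun, 2047: Mon, 2048: Wed, 2049: Thu, 2050: Fri, 2051: Sat, 2052: Mon, 2053: Tue ✓
Tuesdays: 2031, 2036, 2042, 2053.

4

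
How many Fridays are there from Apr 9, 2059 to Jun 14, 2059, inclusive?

Apr 9, 2059 is a Wednesday.
That's 67 days from start to end, counting both.
67 = 7 × 9 + 4, so there are 9 full weeks plus 4 extra days.
Each full week contributes one Friday: 9 so far.
The 4 extra days are Wed, Thu, Fri, Sat — 1 of them qualifies.
Total: 9 + 1 = 10.

10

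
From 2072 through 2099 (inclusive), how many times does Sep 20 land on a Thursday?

Day of week of September 20 in each year:
2072: Tue, 2073: Wed, 2074: Thu ✓, 2075: Fri, 2076: Sun, 2077: Mon, 2078: Tue, 2079: Wed, 2080: Fri, 2081: Sat, 2082: Sun, 2083: Mon, 2084: Wed, 2085: Thu ✓, 2086: Fri, 2087: Sat, 2088: Mon, 2089: Tue, 2090: Wed, 2091: Thu ✓, 2092: Sat, 2093: Sun, 2094: Mon, 2095: Tue, 2096: Thu ✓, 2097: Fri, 2098: Sat, 2099: Sun
Thursdays: 2074, 2085, 2091, 2096.

4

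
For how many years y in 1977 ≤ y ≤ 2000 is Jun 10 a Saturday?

4

Day of week of June 10 in each year:
1977: Fri, 1978: Sat ✓, 1979: Sun, 1980: Tue, 1981: Wed, 1982: Thu, 1983: Fri, 1984: Sun, 1985: Mon, 1986: Tue, 1987: Wed, 1988: Fri, 1989: Sat ✓, 1990: Sun, 1991: Mon, 1992: Wed, 1993: Thu, 1994: Fri, 1995: Sat ✓, 1996: Mon, 1997: Tue, 1998: Wed, 1999: Thu, 2000: Sat ✓
Saturdays: 1978, 1989, 1995, 2000.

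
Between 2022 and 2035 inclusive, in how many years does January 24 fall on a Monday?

Day of week of January 24 in each year:
2022: Mon ✓, 2023: Tue, 2024: Wed, 2025: Fri, 2026: Sat, 2027: Sun, 2028: Mon ✓, 2029: Wed, 2030: Thu, 2031: Fri, 2032: Sat, 2033: Mon ✓, 2034: Tue, 2035: Wed
Mondays: 2022, 2028, 2033.

3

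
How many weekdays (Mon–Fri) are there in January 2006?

Jan 1, 2006 is a Sunday.
The range spans 31 days (inclusive of both endpoints).
31 = 7 × 4 + 3, so there are 4 full weeks plus 3 extra days.
Each full week contributes 5 weekdays (Mon–Fri): 4 × 5 = 20.
The 3 extra days are Sun, Mon, Tue — 2 of them qualify.
Total: 20 + 2 = 22.

22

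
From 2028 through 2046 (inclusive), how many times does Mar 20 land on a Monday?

3

Day of week of March 20 in each year:
2028: Mon ✓, 2029: Tue, 2030: Wed, 2031: Thu, 2032: Sat, 2033: Sun, 2034: Mon ✓, 2035: Tue, 2036: Thu, 2037: Fri, 2038: Sat, 2039: Sun, 2040: Tue, 2041: Wed, 2042: Thu, 2043: Fri, 2044: Sun, 2045: Mon ✓, 2046: Tue
Mondays: 2028, 2034, 2045.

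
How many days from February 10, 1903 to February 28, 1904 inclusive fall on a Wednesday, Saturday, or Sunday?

165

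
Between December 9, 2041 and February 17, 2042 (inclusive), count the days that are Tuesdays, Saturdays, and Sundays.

30

December 9, 2041 is a Monday.
From December 9, 2041 to February 17, 2042 is 71 days inclusive.
71 = 7 × 10 + 1, so there are 10 full weeks plus 1 extra day.
Each full week contributes 3 days from the set (Tue, Sat, Sun): 10 × 3 = 30.
The 1 extra day is Monday — none qualify.
Total: 30 + 0 = 30.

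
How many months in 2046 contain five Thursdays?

4

A month has five Thursdays exactly when Thursday falls within its first (length − 28) days.
Jan: 31 days, starts Mon → 5 of Mon, Tue, Wed
Feb: 28 days, starts Thu → 5 of (none)
Mar: 31 days, starts Thu → 5 of Thu, Fri, Sat ✓
Apr: 30 days, starts Sun → 5 of Sun, Mon
May: 31 days, starts Tue → 5 of Tue, Wed, Thu ✓
Jun: 30 days, starts Fri → 5 of Fri, Sat
Jul: 31 days, starts Sun → 5 of Sun, Mon, Tue
Aug: 31 days, starts Wed → 5 of Wed, Thu, Fri ✓
Sep: 30 days, starts Sat → 5 of Sat, Sun
Oct: 31 days, starts Mon → 5 of Mon, Tue, Wed
Nov: 30 days, starts Thu → 5 of Thu, Fri ✓
Dec: 31 days, starts Sat → 5 of Sat, Sun, Mon
Months with five Thursdays: Mar, May, Aug, Nov.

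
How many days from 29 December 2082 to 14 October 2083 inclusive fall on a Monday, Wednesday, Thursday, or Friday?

29 December 2082 is a Tuesday.
The range spans 290 days (inclusive of both endpoints).
290 = 7 × 41 + 3, so there are 41 full weeks plus 3 extra days.
Each full week contributes 4 days from the set (Mon, Wed, Thu, Fri): 41 × 4 = 164.
The 3 extra days are Tuesday, Wednesday, Thursday — 2 of them qualify.
Total: 164 + 2 = 166.

166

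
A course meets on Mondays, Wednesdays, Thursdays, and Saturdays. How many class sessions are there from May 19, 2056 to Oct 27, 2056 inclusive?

May 19, 2056 is a Friday.
From May 19, 2056 to Oct 27, 2056 is 162 days inclusive.
162 = 7 × 23 + 1, so there are 23 full weeks plus 1 extra day.
Each full week contributes 4 days from the set (Mon, Wed, Thu, Sat): 23 × 4 = 92.
The 1 extra day is Friday — none qualify.
Total: 92 + 0 = 92.

92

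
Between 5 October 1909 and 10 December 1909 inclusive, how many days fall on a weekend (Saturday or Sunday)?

18

5 October 1909 is a Tuesday.
That's 67 days from start to end, counting both.
67 = 7 × 9 + 4, so there are 9 full weeks plus 4 extra days.
Each full week contributes 2 weekend days (Sat, Sun): 9 × 2 = 18.
The 4 extra days are Tue, Wed, Thu, Fri — none qualify.
Total: 18 + 0 = 18.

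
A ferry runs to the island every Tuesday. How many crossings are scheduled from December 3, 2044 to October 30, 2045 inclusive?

December 3, 2044 is a Saturday.
The range spans 332 days (inclusive of both endpoints).
332 = 7 × 47 + 3, so there are 47 full weeks plus 3 extra days.
Each full week contributes one Tuesday: 47 so far.
The 3 extra days are Saturday, Sunday, Monday — none qualify.
Total: 47 + 0 = 47.

47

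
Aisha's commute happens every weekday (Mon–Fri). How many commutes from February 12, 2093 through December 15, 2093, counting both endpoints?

219

February 12, 2093 is a Thursday.
The range spans 307 days (inclusive of both endpoints).
307 = 7 × 43 + 6, so there are 43 full weeks plus 6 extra days.
Each full week contributes 5 weekdays (Mon–Fri): 43 × 5 = 215.
The 6 extra days are Thu, Fri, Sat, Sun, Mon, Tue — 4 of them qualify.
Total: 215 + 4 = 219.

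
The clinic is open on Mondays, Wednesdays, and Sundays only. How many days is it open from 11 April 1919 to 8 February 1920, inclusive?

130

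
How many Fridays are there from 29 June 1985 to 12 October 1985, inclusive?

29 June 1985 is a Saturday.
That's 106 days from start to end, counting both.
106 = 7 × 15 + 1, so there are 15 full weeks plus 1 extra day.
Each full week contributes one Friday: 15 so far.
The 1 extra day is Saturday — none qualify.
Total: 15 + 0 = 15.

15 Fridays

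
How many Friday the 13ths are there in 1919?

1

The 13th falls on a Friday when the month's 13th has weekday Fri.
Jan 13 is Mon; Feb 13 is Thu; Mar 13 is Thu; Apr 13 is Sun; May 13 is Tue; Jun 13 is Fri ✓; Jul 13 is Sun; Aug 13 is Wed; Sep 13 is Sat; Oct 13 is Mon; Nov 13 is Thu; Dec 13 is Sat.
Friday the 13ths: Jun.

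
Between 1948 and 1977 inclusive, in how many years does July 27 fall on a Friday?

4

Day of week of July 27 in each year:
1948: Tue, 1949: Wed, 1950: Thu, 1951: Fri ✓, 1952: Sun, 1953: Mon, 1954: Tue, 1955: Wed, 1956: Fri ✓, 1957: Sat, 1958: Sun, 1959: Mon, 1960: Wed, 1961: Thu, 1962: Fri ✓, 1963: Sat, 1964: Mon, 1965: Tue, 1966: Wed, 1967: Thu, 1968: Sat, 1969: Sun, 1970: Mon, 1971: Tue, 1972: Thu, 1973: Fri ✓, 1974: Sat, 1975: Sun, 1976: Tue, 1977: Wed
Fridays: 1951, 1956, 1962, 1973.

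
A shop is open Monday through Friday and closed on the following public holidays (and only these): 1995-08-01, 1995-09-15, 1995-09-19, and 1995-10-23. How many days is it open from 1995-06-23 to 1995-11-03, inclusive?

1995-06-23 is a Friday.
The range spans 134 days (inclusive of both endpoints).
134 = 7 × 19 + 1, so there are 19 full weeks plus 1 extra day.
Each full week contributes 5 weekdays (Mon–Fri): 19 × 5 = 95.
The 1 extra day is Friday — 1 of them qualifies.
Total: 95 + 1 = 96.
Holidays: 1995-08-01 (Tue); 1995-09-15 (Fri); 1995-09-19 (Tue); 1995-10-23 (Mon).
All 4 holidays fall on weekdays, so subtract 4.
Business days: 96 − 4 = 92.

92 working days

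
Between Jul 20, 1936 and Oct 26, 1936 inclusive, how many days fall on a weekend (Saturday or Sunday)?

28

Jul 20, 1936 is a Monday.
The range spans 99 days (inclusive of both endpoints).
99 = 7 × 14 + 1, so there are 14 full weeks plus 1 extra day.
Each full week contributes 2 weekend days (Sat, Sun): 14 × 2 = 28.
The 1 extra day is Mon — none qualify.
Total: 28 + 0 = 28.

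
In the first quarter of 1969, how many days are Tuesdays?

12

1 January 1969 is a Wednesday.
From 1 January 1969 to 31 March 1969 is 90 days inclusive.
90 = 7 × 12 + 6, so there are 12 full weeks plus 6 extra days.
Each full week contributes one Tuesday: 12 so far.
The 6 extra days are Wednesday, Thursday, Friday, Saturday, Sunday, Monday — none qualify.
Total: 12 + 0 = 12.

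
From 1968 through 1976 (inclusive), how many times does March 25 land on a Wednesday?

Day of week of March 25 in each year:
1968: Mon, 1969: Tue, 1970: Wed ✓, 1971: Thu, 1972: Sat, 1973: Sun, 1974: Mon, 1975: Tue, 1976: Thu
Wednesdays: 1970.

1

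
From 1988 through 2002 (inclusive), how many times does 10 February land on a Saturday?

3

Day of week of February 10 in each year:
1988: Wed, 1989: Fri, 1990: Sat ✓, 1991: Sun, 1992: Mon, 1993: Wed, 1994: Thu, 1995: Fri, 1996: Sat ✓, 1997: Mon, 1998: Tue, 1999: Wed, 2000: Thu, 2001: Sat ✓, 2002: Sun
Saturdays: 1990, 1996, 2001.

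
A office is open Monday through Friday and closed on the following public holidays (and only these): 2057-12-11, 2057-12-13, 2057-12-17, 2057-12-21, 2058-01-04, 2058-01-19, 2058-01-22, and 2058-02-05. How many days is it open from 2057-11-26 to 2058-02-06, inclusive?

2057-11-26 is a Monday.
That's 73 days from start to end, counting both.
73 = 7 × 10 + 3, so there are 10 full weeks plus 3 extra days.
Each full week contributes 5 weekdays (Mon–Fri): 10 × 5 = 50.
The 3 extra days are Monday, Tuesday, Wednesday — 3 of them qualify.
Total: 50 + 3 = 53.
Holidays: 2057-12-11 (Tue); 2057-12-13 (Thu); 2057-12-17 (Mon); 2057-12-21 (Fri); 2058-01-04 (Fri); 2058-01-19 (Sat); 2058-01-22 (Tue); 2058-02-05 (Tue).
7 of the 8 holidays fall on weekdays; the rest are weekends and were already excluded.
Business days: 53 − 7 = 46.

46 working days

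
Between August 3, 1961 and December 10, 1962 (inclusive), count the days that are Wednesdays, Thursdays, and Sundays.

212

August 3, 1961 is a Thursday.
That's 495 days from start to end, counting both.
495 = 7 × 70 + 5, so there are 70 full weeks plus 5 extra days.
Each full week contributes 3 days from the set (Wed, Thu, Sun): 70 × 3 = 210.
The 5 extra days are Thu, Fri, Sat, Sun, Mon — 2 of them qualify.
Total: 210 + 2 = 212.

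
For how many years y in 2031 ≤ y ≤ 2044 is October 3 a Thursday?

1

Day of week of October 3 in each year:
2031: Fri, 2032: Sun, 2033: Mon, 2034: Tue, 2035: Wed, 2036: Fri, 2037: Sat, 2038: Sun, 2039: Mon, 2040: Wed, 2041: Thu ✓, 2042: Fri, 2043: Sat, 2044: Mon
Thursdays: 2041.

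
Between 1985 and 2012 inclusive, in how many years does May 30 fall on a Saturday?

Day of week of May 30 in each year:
1985: Thu, 1986: Fri, 1987: Sat ✓, 1988: Mon, 1989: Tue, 1990: Wed, 1991: Thu, 1992: Sat ✓, 1993: Sun, 1994: Mon, 1995: Tue, 1996: Thu, 1997: Fri, 1998: Sat ✓, 1999: Sun, 2000: Tue, 2001: Wed, 2002: Thu, 2003: Fri, 2004: Sun, 2005: Mon, 2006: Tue, 2007: Wed, 2008: Fri, 2009: Sat ✓, 2010: Sun, 2011: Mon, 2012: Wed
Saturdays: 1987, 1992, 1998, 2009.

4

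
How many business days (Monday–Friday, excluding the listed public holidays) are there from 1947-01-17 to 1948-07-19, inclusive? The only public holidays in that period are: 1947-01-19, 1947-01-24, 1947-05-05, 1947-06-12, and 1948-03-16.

388 business days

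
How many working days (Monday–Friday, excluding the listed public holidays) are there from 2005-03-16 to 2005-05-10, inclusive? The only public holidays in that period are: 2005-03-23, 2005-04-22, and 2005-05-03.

2005-03-16 is a Wednesday.
The range spans 56 days (inclusive of both endpoints).
56 = 7 × 8, so the span is exactly 8 full weeks.
Each full week contributes 5 weekdays (Mon–Fri): 8 × 5 = 40.
Holidays: 2005-03-23 (Wed); 2005-04-22 (Fri); 2005-05-03 (Tue).
All 3 holidays fall on weekdays, so subtract 3.
Business days: 40 − 3 = 37.

37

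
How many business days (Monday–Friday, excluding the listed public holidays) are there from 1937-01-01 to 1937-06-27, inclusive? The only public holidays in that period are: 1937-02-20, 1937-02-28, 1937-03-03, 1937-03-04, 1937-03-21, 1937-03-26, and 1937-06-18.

122

1937-01-01 is a Friday.
That's 178 days from start to end, counting both.
178 = 7 × 25 + 3, so there are 25 full weeks plus 3 extra days.
Each full week contributes 5 weekdays (Mon–Fri): 25 × 5 = 125.
The 3 extra days are Fri, Sat, Sun — 1 of them qualifies.
Total: 125 + 1 = 126.
Holidays: 1937-02-20 (Sat); 1937-02-28 (Sun); 1937-03-03 (Wed); 1937-03-04 (Thu); 1937-03-21 (Sun); 1937-03-26 (Fri); 1937-06-18 (Fri).
4 of the 7 holidays fall on weekdays; the rest are weekends and were already excluded.
Business days: 126 − 4 = 122.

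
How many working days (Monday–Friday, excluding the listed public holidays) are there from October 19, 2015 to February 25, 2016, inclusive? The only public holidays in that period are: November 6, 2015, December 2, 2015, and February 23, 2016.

91 working days

October 19, 2015 is a Monday.
From October 19, 2015 to February 25, 2016 is 130 days inclusive.
130 = 7 × 18 + 4, so there are 18 full weeks plus 4 extra days.
Each full week contributes 5 weekdays (Mon–Fri): 18 × 5 = 90.
The 4 extra days are Mon, Tue, Wed, Thu — 4 of them qualify.
Total: 90 + 4 = 94.
Holidays: November 6, 2015 (Fri); December 2, 2015 (Wed); February 23, 2016 (Tue).
All 3 holidays fall on weekdays, so subtract 3.
Business days: 94 − 3 = 91.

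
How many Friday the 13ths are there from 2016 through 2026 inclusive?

Friday-the-13ths by year:
2016: May
2017: Jan, Oct
2018: Apr, Jul
2019: Sep, Dec
2020: Mar, Nov
2021: Aug
2022: May
2023: Jan, Oct
2024: Sep, Dec
2025: Jun
2026: Feb, Mar, Nov

19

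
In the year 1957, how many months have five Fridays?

A month has five Fridays exactly when Friday falls within its first (length − 28) days.
Jan: 31 days, starts Tue → 5 of Tue, Wed, Thu
Feb: 28 days, starts Fri → 5 of (none)
Mar: 31 days, starts Fri → 5 of Fri, Sat, Sun ✓
Apr: 30 days, starts Mon → 5 of Mon, Tue
May: 31 days, starts Wed → 5 of Wed, Thu, Fri ✓
Jun: 30 days, starts Sat → 5 of Sat, Sun
Jul: 31 days, starts Mon → 5 of Mon, Tue, Wed
Aug: 31 days, starts Thu → 5 of Thu, Fri, Sat ✓
Sep: 30 days, starts Sun → 5 of Sun, Mon
Oct: 31 days, starts Tue → 5 of Tue, Wed, Thu
Nov: 30 days, starts Fri → 5 of Fri, Sat ✓
Dec: 31 days, starts Sun → 5 of Sun, Mon, Tue
Months with five Fridays: Mar, May, Aug, Nov.

4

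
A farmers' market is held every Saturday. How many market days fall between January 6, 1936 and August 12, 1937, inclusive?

January 6, 1936 is a Monday.
The range spans 585 days (inclusive of both endpoints).
585 = 7 × 83 + 4, so there are 83 full weeks plus 4 extra days.
Each full week contributes one Saturday: 83 so far.
The 4 extra days are Monday, Tuesday, Wednesday, Thursday — none qualify.
Total: 83 + 0 = 83.

83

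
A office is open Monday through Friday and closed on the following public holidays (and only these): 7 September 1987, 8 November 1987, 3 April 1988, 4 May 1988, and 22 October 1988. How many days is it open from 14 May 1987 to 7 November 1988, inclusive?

14 May 1987 is a Thursday.
From 14 May 1987 to 7 November 1988 is 544 days inclusive.
544 = 7 × 77 + 5, so there are 77 full weeks plus 5 extra days.
Each full week contributes 5 weekdays (Mon–Fri): 77 × 5 = 385.
The 5 extra days are Thursday, Friday, Saturday, Sunday, Monday — 3 of them qualify.
Total: 385 + 3 = 388.
Holidays: 7 September 1987 (Mon); 8 November 1987 (Sun); 3 April 1988 (Sun); 4 May 1988 (Wed); 22 October 1988 (Sat).
2 of the 5 holidays fall on weekdays; the rest are weekends and were already excluded.
Business days: 388 − 2 = 386.

386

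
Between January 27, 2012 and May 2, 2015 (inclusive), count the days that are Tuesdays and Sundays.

January 27, 2012 is a Friday.
That's 1192 days from start to end, counting both.
1192 = 7 × 170 + 2, so there are 170 full weeks plus 2 extra days.
Each full week contributes 2 days from the set (Tue, Sun): 170 × 2 = 340.
The 2 extra days are Friday, Saturday — none qualify.
Total: 340 + 0 = 340.

340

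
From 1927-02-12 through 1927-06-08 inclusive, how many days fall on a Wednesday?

1927-02-12 is a Saturday.
The range spans 117 days (inclusive of both endpoints).
117 = 7 × 16 + 5, so there are 16 full weeks plus 5 extra days.
Each full week contributes one Wednesday: 16 so far.
The 5 extra days are Saturday, Sunday, Monday, Tuesday, Wednesday — 1 of them qualifies.
Total: 16 + 1 = 17.

17 Wednesdays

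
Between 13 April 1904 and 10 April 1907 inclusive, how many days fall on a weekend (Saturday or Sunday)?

312

13 April 1904 is a Wednesday.
The range spans 1093 days (inclusive of both endpoints).
1093 = 7 × 156 + 1, so there are 156 full weeks plus 1 extra day.
Each full week contributes 2 weekend days (Sat, Sun): 156 × 2 = 312.
The 1 extra day is Wed — none qualify.
Total: 312 + 0 = 312.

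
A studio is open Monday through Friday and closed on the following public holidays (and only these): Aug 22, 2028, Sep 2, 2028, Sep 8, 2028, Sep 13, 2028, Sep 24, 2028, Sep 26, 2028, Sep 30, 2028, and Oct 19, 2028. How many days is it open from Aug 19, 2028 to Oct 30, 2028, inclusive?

Aug 19, 2028 is a Saturday.
That's 73 days from start to end, counting both.
73 = 7 × 10 + 3, so there are 10 full weeks plus 3 extra days.
Each full week contributes 5 weekdays (Mon–Fri): 10 × 5 = 50.
The 3 extra days are Sat, Sun, Mon — 1 of them qualifies.
Total: 50 + 1 = 51.
Holidays: Aug 22, 2028 (Tue); Sep 2, 2028 (Sat); Sep 8, 2028 (Fri); Sep 13, 2028 (Wed); Sep 24, 2028 (Sun); Sep 26, 2028 (Tue); Sep 30, 2028 (Sat); Oct 19, 2028 (Thu).
5 of the 8 holidays fall on weekdays; the rest are weekends and were already excluded.
Business days: 51 − 5 = 46.

46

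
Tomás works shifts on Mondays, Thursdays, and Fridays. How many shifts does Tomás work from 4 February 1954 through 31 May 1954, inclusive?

51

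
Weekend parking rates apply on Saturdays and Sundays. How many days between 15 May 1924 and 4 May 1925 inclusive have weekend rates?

15 May 1924 is a Thursday.
From 15 May 1924 to 4 May 1925 is 355 days inclusive.
355 = 7 × 50 + 5, so there are 50 full weeks plus 5 extra days.
Each full week contributes 2 weekend days (Sat, Sun): 50 × 2 = 100.
The 5 extra days are Thursday, Friday, Saturday, Sunday, Monday — 2 of them qualify.
Total: 100 + 2 = 102.

102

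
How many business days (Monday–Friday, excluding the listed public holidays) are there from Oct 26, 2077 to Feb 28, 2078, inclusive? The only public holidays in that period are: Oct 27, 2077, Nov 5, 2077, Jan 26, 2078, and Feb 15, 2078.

Oct 26, 2077 is a Tuesday.
The range spans 126 days (inclusive of both endpoints).
126 = 7 × 18, so the span is exactly 18 full weeks.
Each full week contributes 5 weekdays (Mon–Fri): 18 × 5 = 90.
Total: 90.
Holidays: Oct 27, 2077 (Wed); Nov 5, 2077 (Fri); Jan 26, 2078 (Wed); Feb 15, 2078 (Tue).
All 4 holidays fall on weekdays, so subtract 4.
Business days: 90 − 4 = 86.

86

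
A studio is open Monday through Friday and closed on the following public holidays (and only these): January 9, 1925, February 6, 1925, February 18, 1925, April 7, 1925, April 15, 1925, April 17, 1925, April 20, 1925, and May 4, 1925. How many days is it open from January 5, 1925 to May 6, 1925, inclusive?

January 5, 1925 is a Monday.
That's 122 days from start to end, counting both.
122 = 7 × 17 + 3, so there are 17 full weeks plus 3 extra days.
Each full week contributes 5 weekdays (Mon–Fri): 17 × 5 = 85.
The 3 extra days are Mon, Tue, Wed — 3 of them qualify.
Total: 85 + 3 = 88.
Holidays: January 9, 1925 (Fri); February 6, 1925 (Fri); February 18, 1925 (Wed); April 7, 1925 (Tue); April 15, 1925 (Wed); April 17, 1925 (Fri); April 20, 1925 (Mon); May 4, 1925 (Mon).
All 8 holidays fall on weekdays, so subtract 8.
Business days: 88 − 8 = 80.

80 business days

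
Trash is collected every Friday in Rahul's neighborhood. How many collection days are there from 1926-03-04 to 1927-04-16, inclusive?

59 Fridays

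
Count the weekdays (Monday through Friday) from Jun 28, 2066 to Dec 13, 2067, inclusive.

382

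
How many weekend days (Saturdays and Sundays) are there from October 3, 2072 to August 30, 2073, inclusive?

94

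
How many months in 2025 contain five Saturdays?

4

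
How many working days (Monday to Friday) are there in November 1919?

20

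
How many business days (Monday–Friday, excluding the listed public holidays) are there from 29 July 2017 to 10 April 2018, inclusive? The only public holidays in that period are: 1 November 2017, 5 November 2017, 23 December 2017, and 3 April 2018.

29 July 2017 is a Saturday.
From 29 July 2017 to 10 April 2018 is 256 days inclusive.
256 = 7 × 36 + 4, so there are 36 full weeks plus 4 extra days.
Each full week contributes 5 weekdays (Mon–Fri): 36 × 5 = 180.
The 4 extra days are Sat, Sun, Mon, Tue — 2 of them qualify.
Total: 180 + 2 = 182.
Holidays: 1 November 2017 (Wed); 5 November 2017 (Sun); 23 December 2017 (Sat); 3 April 2018 (Tue).
2 of the 4 holidays fall on weekdays; the rest are weekends and were already excluded.
Business days: 182 − 2 = 180.

180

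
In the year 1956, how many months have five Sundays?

5

A month has five Sundays exactly when Sunday falls within its first (length − 28) days.
Jan: 31 days, starts Sun → 5 of Sun, Mon, Tue ✓
Feb: 29 days, starts Wed → 5 of Wed
Mar: 31 days, starts Thu → 5 of Thu, Fri, Sat
Apr: 30 days, starts Sun → 5 of Sun, Mon ✓
May: 31 days, starts Tue → 5 of Tue, Wed, Thu
Jun: 30 days, starts Fri → 5 of Fri, Sat
Jul: 31 days, starts Sun → 5 of Sun, Mon, Tue ✓
Aug: 31 days, starts Wed → 5 of Wed, Thu, Fri
Sep: 30 days, starts Sat → 5 of Sat, Sun ✓
Oct: 31 days, starts Mon → 5 of Mon, Tue, Wed
Nov: 30 days, starts Thu → 5 of Thu, Fri
Dec: 31 days, starts Sat → 5 of Sat, Sun, Mon ✓
Months with five Sundays: Jan, Apr, Jul, Sep, Dec.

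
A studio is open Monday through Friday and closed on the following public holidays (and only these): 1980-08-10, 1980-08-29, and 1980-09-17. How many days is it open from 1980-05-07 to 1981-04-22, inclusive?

1980-05-07 is a Wednesday.
The range spans 351 days (inclusive of both endpoints).
351 = 7 × 50 + 1, so there are 50 full weeks plus 1 extra day.
Each full week contributes 5 weekdays (Mon–Fri): 50 × 5 = 250.
The 1 extra day is Wednesday — 1 of them qualifies.
Total: 250 + 1 = 251.
Holidays: 1980-08-10 (Sun); 1980-08-29 (Fri); 1980-09-17 (Wed).
2 of the 3 holidays fall on weekdays; the rest are weekends and were already excluded.
Business days: 251 − 2 = 249.

249 business days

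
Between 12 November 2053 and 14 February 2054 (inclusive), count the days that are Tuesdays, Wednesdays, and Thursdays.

41

12 November 2053 is a Wednesday.
From 12 November 2053 to 14 February 2054 is 95 days inclusive.
95 = 7 × 13 + 4, so there are 13 full weeks plus 4 extra days.
Each full week contributes 3 days from the set (Tue, Wed, Thu): 13 × 3 = 39.
The 4 extra days are Wed, Thu, Fri, Sat — 2 of them qualify.
Total: 39 + 2 = 41.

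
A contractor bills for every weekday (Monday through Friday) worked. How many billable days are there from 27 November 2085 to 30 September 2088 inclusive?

743 weekdays

27 November 2085 is a Tuesday.
That's 1039 days from start to end, counting both.
1039 = 7 × 148 + 3, so there are 148 full weeks plus 3 extra days.
Each full week contributes 5 weekdays (Mon–Fri): 148 × 5 = 740.
The 3 extra days are Tuesday, Wednesday, Thursday — 3 of them qualify.
Total: 740 + 3 = 743.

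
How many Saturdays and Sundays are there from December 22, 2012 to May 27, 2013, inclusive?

December 22, 2012 is a Saturday.
From December 22, 2012 to May 27, 2013 is 157 days inclusive.
157 = 7 × 22 + 3, so there are 22 full weeks plus 3 extra days.
Each full week contributes 2 weekend days (Sat, Sun): 22 × 2 = 44.
The 3 extra days are Saturday, Sunday, Monday — 2 of them qualify.
Total: 44 + 2 = 46.

46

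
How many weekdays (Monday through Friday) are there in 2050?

2050-01-01 is a Saturday.
From 2050-01-01 to 2050-12-31 is 365 days inclusive.
365 = 7 × 52 + 1, so there are 52 full weeks plus 1 extra day.
Each full week contributes 5 weekdays (Mon–Fri): 52 × 5 = 260.
The 1 extra day is Saturday — none qualify.
Total: 260 + 0 = 260.

260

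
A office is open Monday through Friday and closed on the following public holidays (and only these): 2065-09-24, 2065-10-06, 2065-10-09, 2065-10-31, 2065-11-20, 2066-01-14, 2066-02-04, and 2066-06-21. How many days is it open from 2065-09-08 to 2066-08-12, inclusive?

236 working days

2065-09-08 is a Tuesday.
That's 339 days from start to end, counting both.
339 = 7 × 48 + 3, so there are 48 full weeks plus 3 extra days.
Each full week contributes 5 weekdays (Mon–Fri): 48 × 5 = 240.
The 3 extra days are Tue, Wed, Thu — 3 of them qualify.
Total: 240 + 3 = 243.
Holidays: 2065-09-24 (Thu); 2065-10-06 (Tue); 2065-10-09 (Fri); 2065-10-31 (Sat); 2065-11-20 (Fri); 2066-01-14 (Thu); 2066-02-04 (Thu); 2066-06-21 (Mon).
7 of the 8 holidays fall on weekdays; the rest are weekends and were already excluded.
Business days: 243 − 7 = 236.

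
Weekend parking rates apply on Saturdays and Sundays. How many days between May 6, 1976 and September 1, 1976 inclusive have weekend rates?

May 6, 1976 is a Thursday.
The range spans 119 days (inclusive of both endpoints).
119 = 7 × 17, so the span is exactly 17 full weeks.
Each full week contributes 2 weekend days (Sat, Sun): 17 × 2 = 34.

34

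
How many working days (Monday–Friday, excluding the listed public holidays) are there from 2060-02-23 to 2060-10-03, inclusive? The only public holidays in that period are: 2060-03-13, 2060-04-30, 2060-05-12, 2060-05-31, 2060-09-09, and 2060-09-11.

156 working days

2060-02-23 is a Monday.
From 2060-02-23 to 2060-10-03 is 224 days inclusive.
224 = 7 × 32, so the span is exactly 32 full weeks.
Each full week contributes 5 weekdays (Mon–Fri): 32 × 5 = 160.
Total: 160.
Holidays: 2060-03-13 (Sat); 2060-04-30 (Fri); 2060-05-12 (Wed); 2060-05-31 (Mon); 2060-09-09 (Thu); 2060-09-11 (Sat).
4 of the 6 holidays fall on weekdays; the rest are weekends and were already excluded.
Business days: 160 − 4 = 156.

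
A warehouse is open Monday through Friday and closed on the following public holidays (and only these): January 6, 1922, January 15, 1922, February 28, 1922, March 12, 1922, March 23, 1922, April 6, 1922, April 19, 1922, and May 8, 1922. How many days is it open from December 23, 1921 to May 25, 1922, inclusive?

104 business days

December 23, 1921 is a Friday.
From December 23, 1921 to May 25, 1922 is 154 days inclusive.
154 = 7 × 22, so the span is exactly 22 full weeks.
Each full week contributes 5 weekdays (Mon–Fri): 22 × 5 = 110.
Total: 110.
Holidays: January 6, 1922 (Fri); January 15, 1922 (Sun); February 28, 1922 (Tue); March 12, 1922 (Sun); March 23, 1922 (Thu); April 6, 1922 (Thu); April 19, 1922 (Wed); May 8, 1922 (Mon).
6 of the 8 holidays fall on weekdays; the rest are weekends and were already excluded.
Business days: 110 − 6 = 104.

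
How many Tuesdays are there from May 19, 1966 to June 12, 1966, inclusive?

3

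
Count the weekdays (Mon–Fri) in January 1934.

January 1, 1934 is a Monday.
The range spans 31 days (inclusive of both endpoints).
31 = 7 × 4 + 3, so there are 4 full weeks plus 3 extra days.
Each full week contributes 5 weekdays (Mon–Fri): 4 × 5 = 20.
The 3 extra days are Mon, Tue, Wed — 3 of them qualify.
Total: 20 + 3 = 23.

23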